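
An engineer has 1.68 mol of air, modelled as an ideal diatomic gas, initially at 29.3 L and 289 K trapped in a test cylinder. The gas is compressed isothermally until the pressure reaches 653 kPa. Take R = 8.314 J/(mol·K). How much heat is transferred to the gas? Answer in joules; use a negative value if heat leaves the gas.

-6280 J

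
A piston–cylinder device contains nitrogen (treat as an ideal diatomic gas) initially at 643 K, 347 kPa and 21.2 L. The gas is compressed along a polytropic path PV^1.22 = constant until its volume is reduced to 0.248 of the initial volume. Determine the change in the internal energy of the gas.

6600 J

n = P₁V₁/(RT₁) = 347×21.2/(8.314×643) = 1.38 mol.
Polytropic n=1.22: T₂ = T₁(V₁/V₂)^(n−1) = 643×(4.03)^0.22 = 874 K; P₂ = P₁(V₁/V₂)^n = 1900 kPa.
For an ideal gas ΔU = nCvΔT with Cv = (5/2)R = 20.8 J/(mol·K).
ΔU = 1.38×20.8×(874−643) = 6600 J.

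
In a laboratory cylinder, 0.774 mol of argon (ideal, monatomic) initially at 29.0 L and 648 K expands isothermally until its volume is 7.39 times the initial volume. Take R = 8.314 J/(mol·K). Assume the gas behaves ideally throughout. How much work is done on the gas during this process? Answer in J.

P₁ = nRT₁/V₁ = 0.774×8.314×648/29.0 = 144 kPa.
Isothermal: T stays 648 K; PV = const ⇒ V₂ = 214 L, P₂ = 19.5 kPa.
W = nRT ln(V₂/V₁) = 0.774×8.314×648×ln(7.39) = 8340 J.
Work done on the gas = −W_by = -8340 J.

-8340 J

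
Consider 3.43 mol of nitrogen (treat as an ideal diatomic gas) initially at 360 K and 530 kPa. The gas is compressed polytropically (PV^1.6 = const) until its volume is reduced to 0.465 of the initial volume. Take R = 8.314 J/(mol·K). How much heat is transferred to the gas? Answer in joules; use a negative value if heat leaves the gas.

V₁ = nRT₁/P₁ = 3.43×8.314×360/530 = 19.4 L.
Polytropic n=1.6: T₂ = T₁(V₁/V₂)^(n−1) = 360×(2.15)^0.60 = 570 K; P₂ = P₁(V₁/V₂)^n = 1800 kPa.
W = (P₁V₁−P₂V₂)/(n−1) = (530×19.4−1800×9.01)/0.60 = -9980 J.
ΔU = nCvΔT = 3.43×20.8×(570−360) = 15000 J.
Q = ΔU + W = 4990 J.

4990 J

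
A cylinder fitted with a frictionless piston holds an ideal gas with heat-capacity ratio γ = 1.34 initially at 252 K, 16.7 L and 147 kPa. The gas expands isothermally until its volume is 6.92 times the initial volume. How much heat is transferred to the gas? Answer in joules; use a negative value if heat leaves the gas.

n = P₁V₁/(RT₁) = 147×16.7/(8.314×252) = 1.17 mol.
Isothermal: T stays 252 K; PV = const ⇒ V₂ = 116 L, P₂ = 21.2 kPa.
ΔU = 0 (ideal gas, T constant).
W = nRT ln(V₂/V₁) = 1.17×8.314×252×ln(6.92) = 4750 J.
Q = ΔU + W = 4750 J.

4750 J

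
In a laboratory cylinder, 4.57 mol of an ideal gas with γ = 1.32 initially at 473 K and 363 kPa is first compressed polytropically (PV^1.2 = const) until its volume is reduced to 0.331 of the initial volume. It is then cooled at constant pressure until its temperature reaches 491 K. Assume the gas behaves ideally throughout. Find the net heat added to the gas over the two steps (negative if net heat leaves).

-23900 J

V₁ = nRT₁/P₁ = 4.57×8.314×473/363 = 49.5 L.
Step 1 — Polytropic n=1.2: T₂ = T₁(V₁/V₂)^(n−1) = 473×(3.02)^0.20 = 590 K; P₂ = P₁(V₁/V₂)^n = 1370 kPa.
W = (P₁V₁−P₂V₂)/(n−1) = (363×49.5−1370×16.4)/0.20 = -22200 J.
ΔU = nCvΔT = 4.57×26.0×(590−473) = 13900 J.
Q = ΔU + W = -8340 J.
State after step 1: P = 1370 kPa, V = 16.4 L, T = 590 K.
Step 2 — Isobaric: P stays 1370 kPa; V/T = const ⇒ T₂ = 491 K, V₂ = 13.6 L.
W = PΔV = 1370×(13.6−16.4) kPa·L = -3760 J.
ΔU = nCvΔT = 4.57×26.0×(491−590) = -11800 J.
Q = ΔU + W = nCpΔT = -15500 J.
Net over both steps: W = -26000 J, Q = -23900 J, ΔU = 2140 J.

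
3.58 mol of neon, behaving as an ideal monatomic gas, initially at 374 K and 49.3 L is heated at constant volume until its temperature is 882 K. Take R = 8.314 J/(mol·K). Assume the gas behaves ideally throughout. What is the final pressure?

532 kPa

P₁ = nRT₁/V₁ = 3.58×8.314×374/49.3 = 226 kPa.
Isochoric: V stays 49.3 L; P/T = const ⇒ T₂ = 882 K, P₂ = 532 kPa.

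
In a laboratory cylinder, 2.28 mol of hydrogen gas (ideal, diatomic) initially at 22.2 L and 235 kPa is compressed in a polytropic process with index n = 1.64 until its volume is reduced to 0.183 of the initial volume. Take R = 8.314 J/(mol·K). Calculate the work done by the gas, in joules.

T₁ = P₁V₁/(nR) = 235×22.2/(2.28×8.314) = 275 K.
Polytropic n=1.64: T₂ = T₁(V₁/V₂)^(n−1) = 275×(5.46)^0.64 = 816 K; P₂ = P₁(V₁/V₂)^n = 3810 kPa.
W = (P₁V₁−P₂V₂)/(n−1) = (235×22.2−3810×4.06)/0.64 = -16000 J.

-16000 J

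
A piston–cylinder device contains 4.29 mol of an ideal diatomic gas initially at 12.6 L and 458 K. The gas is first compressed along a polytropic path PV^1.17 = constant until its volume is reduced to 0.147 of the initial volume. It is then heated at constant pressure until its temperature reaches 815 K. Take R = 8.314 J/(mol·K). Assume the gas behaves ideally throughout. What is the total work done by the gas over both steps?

P₁ = nRT₁/V₁ = 4.29×8.314×458/12.6 = 1300 kPa.
Step 1 — Polytropic n=1.17: T₂ = T₁(V₁/V₂)^(n−1) = 458×(6.80)^0.17 = 634 K; P₂ = P₁(V₁/V₂)^n = 12200 kPa.
W = (P₁V₁−P₂V₂)/(n−1) = (1300×12.6−12200×1.85)/0.17 = -37000 J.
ΔU = nCvΔT = 4.29×20.8×(634−458) = 15700 J.
Q = ΔU + W = -21300 J.
State after step 1: P = 12200 kPa, V = 1.85 L, T = 634 K.
Step 2 — Isobaric: P stays 12200 kPa; V/T = const ⇒ T₂ = 815 K, V₂ = 2.38 L.
W = PΔV = 12200×(2.38−1.85) kPa·L = 6440 J.
ΔU = nCvΔT = 4.29×20.8×(815−634) = 16100 J.
Q = ΔU + W = nCpΔT = 22500 J.
Net over both steps: W = -30600 J, Q = 1240 J, ΔU = 31800 J.

-30600 J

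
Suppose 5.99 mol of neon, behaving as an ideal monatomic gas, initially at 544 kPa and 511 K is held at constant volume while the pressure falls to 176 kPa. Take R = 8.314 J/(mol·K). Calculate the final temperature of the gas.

V₁ = nRT₁/P₁ = 5.99×8.314×511/544 = 46.8 L.
Isochoric: V stays 46.8 L; P/T = const ⇒ T₂ = 165 K, P₂ = 176 kPa.

165 K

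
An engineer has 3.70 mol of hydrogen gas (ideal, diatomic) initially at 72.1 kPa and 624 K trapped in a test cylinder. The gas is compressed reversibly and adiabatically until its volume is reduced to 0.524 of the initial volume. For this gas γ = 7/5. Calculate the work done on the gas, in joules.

V₁ = nRT₁/P₁ = 3.70×8.314×624/72.1 = 266 L.
Adiabatic: TV^(γ−1) = const ⇒ T₂ = 624×(1.91)^0.400 = 808 K; PV^γ = const ⇒ P₂ = 178 kPa.
ΔU = nCvΔT = 3.70×20.8×(808−624) = 14200 J.
Q = 0 for an adiabatic process, so W = −ΔU = -14200 J.
Work done on the gas = −W_by = 14200 J.

14200 J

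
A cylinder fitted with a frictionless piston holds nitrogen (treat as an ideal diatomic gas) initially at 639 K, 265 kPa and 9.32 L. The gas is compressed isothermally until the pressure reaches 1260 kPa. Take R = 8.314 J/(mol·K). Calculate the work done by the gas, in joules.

-3850 J

n = P₁V₁/(RT₁) = 265×9.32/(8.314×639) = 0.465 mol.
Isothermal: T stays 639 K; PV = const ⇒ V₂ = 1.96 L, P₂ = 1260 kPa.
W = nRT ln(V₂/V₁) = 0.465×8.314×639×ln(0.210) = -3850 J.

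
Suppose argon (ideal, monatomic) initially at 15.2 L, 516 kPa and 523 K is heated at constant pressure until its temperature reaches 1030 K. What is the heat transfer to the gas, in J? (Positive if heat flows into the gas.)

19000 J

n = P₁V₁/(RT₁) = 516×15.2/(8.314×523) = 1.80 mol.
Isobaric: P stays 516 kPa; V/T = const ⇒ T₂ = 1030 K, V₂ = 29.9 L.
W = PΔV = 516×(29.9−15.2) kPa·L = 7600 J.
ΔU = nCvΔT = 1.80×12.5×(1030−523) = 11400 J.
Q = ΔU + W = nCpΔT = 19000 J.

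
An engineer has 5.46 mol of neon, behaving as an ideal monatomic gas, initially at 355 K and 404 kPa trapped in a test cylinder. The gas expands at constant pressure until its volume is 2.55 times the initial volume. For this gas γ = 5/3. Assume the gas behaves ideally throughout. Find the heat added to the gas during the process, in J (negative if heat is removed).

62400 J

V₁ = nRT₁/P₁ = 5.46×8.314×355/404 = 39.9 L.
Isobaric: P stays 404 kPa; V/T = const ⇒ T₂ = 905 K, V₂ = 102 L.
W = PΔV = 404×(102−39.9) kPa·L = 25000 J.
ΔU = nCvΔT = 5.46×12.5×(905−355) = 37500 J.
Q = ΔU + W = nCpΔT = 62400 J.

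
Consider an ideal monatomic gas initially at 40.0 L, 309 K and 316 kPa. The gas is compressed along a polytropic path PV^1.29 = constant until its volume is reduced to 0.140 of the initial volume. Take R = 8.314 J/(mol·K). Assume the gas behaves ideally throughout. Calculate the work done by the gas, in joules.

n = P₁V₁/(RT₁) = 316×40.0/(8.314×309) = 4.92 mol.
Polytropic n=1.29: T₂ = T₁(V₁/V₂)^(n−1) = 309×(7.14)^0.29 = 546 K; P₂ = P₁(V₁/V₂)^n = 3990 kPa.
W = (P₁V₁−P₂V₂)/(n−1) = (316×40.0−3990×5.60)/0.29 = -33500 J.

-33500 J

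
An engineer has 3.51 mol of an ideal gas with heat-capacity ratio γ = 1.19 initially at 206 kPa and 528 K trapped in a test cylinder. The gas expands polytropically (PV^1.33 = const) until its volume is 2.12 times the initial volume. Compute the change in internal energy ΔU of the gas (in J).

-17800 J

V₁ = nRT₁/P₁ = 3.51×8.314×528/206 = 74.8 L.
Polytropic n=1.33: T₂ = T₁(V₁/V₂)^(n−1) = 528×(0.472)^0.33 = 412 K; P₂ = P₁(V₁/V₂)^n = 75.8 kPa.
For an ideal gas ΔU = nCvΔT with Cv = R/(γ−1) = 43.8 J/(mol·K).
ΔU = 3.51×43.8×(412−528) = -17800 J.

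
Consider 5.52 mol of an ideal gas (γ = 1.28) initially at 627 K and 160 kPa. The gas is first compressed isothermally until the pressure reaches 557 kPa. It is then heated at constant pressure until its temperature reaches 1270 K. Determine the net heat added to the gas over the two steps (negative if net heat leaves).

99000 J

V₁ = nRT₁/P₁ = 5.52×8.314×627/160 = 180 L.
Step 1 — Isothermal: T stays 627 K; PV = const ⇒ V₂ = 51.7 L, P₂ = 557 kPa.
ΔU = 0 (ideal gas, T constant).
W = nRT ln(V₂/V₁) = 5.52×8.314×627×ln(0.287) = -35900 J.
Q = ΔU + W = -35900 J.
State after step 1: P = 557 kPa, V = 51.7 L, T = 627 K.
Step 2 — Isobaric: P stays 557 kPa; V/T = const ⇒ T₂ = 1270 K, V₂ = 105 L.
W = PΔV = 557×(105−51.7) kPa·L = 29500 J.
ΔU = nCvΔT = 5.52×29.7×(1270−627) = 105000 J.
Q = ΔU + W = nCpΔT = 135000 J.
Net over both steps: W = -6380 J, Q = 99000 J, ΔU = 105000 J.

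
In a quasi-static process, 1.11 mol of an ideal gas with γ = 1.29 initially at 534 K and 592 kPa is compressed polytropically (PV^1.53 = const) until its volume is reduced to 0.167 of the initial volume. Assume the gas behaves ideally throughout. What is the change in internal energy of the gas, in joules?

26900 J

V₁ = nRT₁/P₁ = 1.11×8.314×534/592 = 8.32 L.
Polytropic n=1.53: T₂ = T₁(V₁/V₂)^(n−1) = 534×(5.99)^0.53 = 1380 K; P₂ = P₁(V₁/V₂)^n = 9150 kPa.
For an ideal gas ΔU = nCvΔT with Cv = R/(γ−1) = 28.7 J/(mol·K).
ΔU = 1.11×28.7×(1380−534) = 26900 J.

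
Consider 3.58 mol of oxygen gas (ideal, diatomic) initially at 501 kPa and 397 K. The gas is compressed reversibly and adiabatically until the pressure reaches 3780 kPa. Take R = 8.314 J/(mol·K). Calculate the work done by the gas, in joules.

V₁ = nRT₁/P₁ = 3.58×8.314×397/501 = 23.6 L.
Adiabatic: T₂/T₁ = (P₂/P₁)^((γ−1)/γ) ⇒ T₂ = 397×(7.54)^0.286 = 707 K; V₂ = 5.57 L.
ΔU = nCvΔT = 3.58×20.8×(707−397) = 23100 J.
Q = 0 for an adiabatic process, so W = −ΔU = -23100 J.

-23100 J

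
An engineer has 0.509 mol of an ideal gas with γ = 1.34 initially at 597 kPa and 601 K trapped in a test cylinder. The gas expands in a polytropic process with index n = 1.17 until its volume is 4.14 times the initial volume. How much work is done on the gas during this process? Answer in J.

-3210 J

V₁ = nRT₁/P₁ = 0.509×8.314×601/597 = 4.26 L.
Polytropic n=1.17: T₂ = T₁(V₁/V₂)^(n−1) = 601×(0.242)^0.17 = 472 K; P₂ = P₁(V₁/V₂)^n = 113 kPa.
W = (P₁V₁−P₂V₂)/(n−1) = (597×4.26−113×17.6)/0.17 = 3210 J.
Work done on the gas = −W_by = -3210 J.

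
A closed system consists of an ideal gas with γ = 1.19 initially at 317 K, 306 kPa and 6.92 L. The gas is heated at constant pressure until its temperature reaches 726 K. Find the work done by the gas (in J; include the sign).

n = P₁V₁/(RT₁) = 306×6.92/(8.314×317) = 0.803 mol.
Isobaric: P stays 306 kPa; V/T = const ⇒ T₂ = 726 K, V₂ = 15.8 L.
W = PΔV = 306×(15.8−6.92) kPa·L = 2730 J.

2730 J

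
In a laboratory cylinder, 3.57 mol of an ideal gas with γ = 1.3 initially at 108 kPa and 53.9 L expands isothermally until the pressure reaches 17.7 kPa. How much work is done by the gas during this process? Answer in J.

10500 J

T₁ = P₁V₁/(nR) = 108×53.9/(3.57×8.314) = 196 K.
Isothermal: T stays 196 K; PV = const ⇒ V₂ = 329 L, P₂ = 17.7 kPa.
W = nRT ln(V₂/V₁) = 3.57×8.314×196×ln(6.10) = 10500 J.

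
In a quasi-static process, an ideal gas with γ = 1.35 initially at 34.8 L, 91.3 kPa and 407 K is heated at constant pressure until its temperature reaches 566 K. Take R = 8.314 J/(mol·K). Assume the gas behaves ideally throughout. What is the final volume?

Isobaric: P stays 91.3 kPa; V/T = const ⇒ T₂ = 566 K, V₂ = 48.4 L.

48.4 L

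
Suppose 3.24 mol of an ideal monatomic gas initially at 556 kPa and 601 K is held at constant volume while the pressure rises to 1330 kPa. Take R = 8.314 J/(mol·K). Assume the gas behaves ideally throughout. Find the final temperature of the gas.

1440 K

V₁ = nRT₁/P₁ = 3.24×8.314×601/556 = 29.1 L.
Isochoric: V stays 29.1 L; P/T = const ⇒ T₂ = 1440 K, P₂ = 1330 kPa.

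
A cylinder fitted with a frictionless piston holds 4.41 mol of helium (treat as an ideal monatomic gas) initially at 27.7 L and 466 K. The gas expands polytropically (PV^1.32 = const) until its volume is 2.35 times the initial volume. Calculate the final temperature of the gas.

355 K

P₁ = nRT₁/V₁ = 4.41×8.314×466/27.7 = 617 kPa.
Polytropic n=1.32: T₂ = T₁(V₁/V₂)^(n−1) = 466×(0.426)^0.32 = 355 K; P₂ = P₁(V₁/V₂)^n = 200 kPa.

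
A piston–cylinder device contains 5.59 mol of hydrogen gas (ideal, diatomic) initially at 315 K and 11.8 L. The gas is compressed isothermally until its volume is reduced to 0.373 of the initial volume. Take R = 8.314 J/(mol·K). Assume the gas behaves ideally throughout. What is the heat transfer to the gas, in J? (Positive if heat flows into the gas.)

-14400 J

P₁ = nRT₁/V₁ = 5.59×8.314×315/11.8 = 1240 kPa.
Isothermal: T stays 315 K; PV = const ⇒ V₂ = 4.40 L, P₂ = 3330 kPa.
ΔU = 0 (ideal gas, T constant).
W = nRT ln(V₂/V₁) = 5.59×8.314×315×ln(0.373) = -14400 J.
Q = ΔU + W = -14400 J.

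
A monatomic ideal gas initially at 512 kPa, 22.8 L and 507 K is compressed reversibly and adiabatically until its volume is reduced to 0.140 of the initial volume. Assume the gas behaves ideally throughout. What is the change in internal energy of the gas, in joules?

47400 J

n = P₁V₁/(RT₁) = 512×22.8/(8.314×507) = 2.77 mol.
Adiabatic: TV^(γ−1) = const ⇒ T₂ = 507×(7.14)^0.667 = 1880 K; PV^γ = const ⇒ P₂ = 13600 kPa.
For an ideal gas ΔU = nCvΔT with Cv = (3/2)R = 12.5 J/(mol·K).
ΔU = 2.77×12.5×(1880−507) = 47400 J.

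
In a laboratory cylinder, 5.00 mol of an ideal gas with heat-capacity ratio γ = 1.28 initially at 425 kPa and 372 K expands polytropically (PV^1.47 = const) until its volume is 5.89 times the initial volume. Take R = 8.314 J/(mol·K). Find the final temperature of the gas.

162 K

V₁ = nRT₁/P₁ = 5.00×8.314×372/425 = 36.4 L.
Polytropic n=1.47: T₂ = T₁(V₁/V₂)^(n−1) = 372×(0.170)^0.47 = 162 K; P₂ = P₁(V₁/V₂)^n = 31.4 kPa.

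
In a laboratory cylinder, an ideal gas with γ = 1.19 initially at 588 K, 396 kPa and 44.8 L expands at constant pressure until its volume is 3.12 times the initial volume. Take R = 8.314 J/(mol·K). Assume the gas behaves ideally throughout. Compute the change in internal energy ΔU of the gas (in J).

198000 J

n = P₁V₁/(RT₁) = 396×44.8/(8.314×588) = 3.63 mol.
Isobaric: P stays 396 kPa; V/T = const ⇒ T₂ = 1830 K, V₂ = 140 L.
For an ideal gas ΔU = nCvΔT with Cv = R/(γ−1) = 43.8 J/(mol·K).
ΔU = 3.63×43.8×(1830−588) = 198000 J.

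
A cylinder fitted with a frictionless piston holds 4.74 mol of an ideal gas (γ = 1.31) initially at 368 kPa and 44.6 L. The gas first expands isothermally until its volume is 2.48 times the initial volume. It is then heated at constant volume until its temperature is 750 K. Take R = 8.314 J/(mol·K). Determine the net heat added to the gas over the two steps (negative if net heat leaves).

T₁ = P₁V₁/(nR) = 368×44.6/(4.74×8.314) = 416 K.
Step 1 — Isothermal: T stays 416 K; PV = const ⇒ V₂ = 111 L, P₂ = 148 kPa.
ΔU = 0 (ideal gas, T constant).
W = nRT ln(V₂/V₁) = 4.74×8.314×416×ln(2.48) = 14900 J.
Q = ΔU + W = 14900 J.
State after step 1: P = 148 kPa, V = 111 L, T = 416 K.
Step 2 — Isochoric: V stays 111 L; P/T = const ⇒ T₂ = 750 K, P₂ = 267 kPa.
W = 0 (no volume change).
ΔU = nCvΔT = 4.74×26.8×(750−416) = 42400 J.
Q = ΔU = 42400 J.
Net over both steps: W = 14900 J, Q = 57300 J, ΔU = 42400 J.

57300 J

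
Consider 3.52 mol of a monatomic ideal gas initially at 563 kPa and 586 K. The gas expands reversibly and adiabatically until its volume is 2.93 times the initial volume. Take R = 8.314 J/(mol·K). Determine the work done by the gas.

V₁ = nRT₁/P₁ = 3.52×8.314×586/563 = 30.5 L.
Adiabatic: TV^(γ−1) = const ⇒ T₂ = 586×(0.341)^0.667 = 286 K; PV^γ = const ⇒ P₂ = 93.8 kPa.
ΔU = nCvΔT = 3.52×12.5×(286−586) = -13200 J.
Q = 0 for an adiabatic process, so W = −ΔU = 13200 J.

13200 J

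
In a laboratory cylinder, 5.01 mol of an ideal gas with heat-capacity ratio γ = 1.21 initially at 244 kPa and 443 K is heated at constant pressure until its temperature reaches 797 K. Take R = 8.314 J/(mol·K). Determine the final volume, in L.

V₁ = nRT₁/P₁ = 5.01×8.314×443/244 = 75.6 L.
Isobaric: P stays 244 kPa; V/T = const ⇒ T₂ = 797 K, V₂ = 136 L.

136 L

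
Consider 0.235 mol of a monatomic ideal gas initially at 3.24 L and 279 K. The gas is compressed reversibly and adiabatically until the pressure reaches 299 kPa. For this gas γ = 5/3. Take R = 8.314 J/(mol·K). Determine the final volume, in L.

2.29 L

P₁ = nRT₁/V₁ = 0.235×8.314×279/3.24 = 168 kPa.
Adiabatic: T₂/T₁ = (P₂/P₁)^((γ−1)/γ) ⇒ T₂ = 279×(1.78)^0.400 = 351 K; V₂ = 2.29 L.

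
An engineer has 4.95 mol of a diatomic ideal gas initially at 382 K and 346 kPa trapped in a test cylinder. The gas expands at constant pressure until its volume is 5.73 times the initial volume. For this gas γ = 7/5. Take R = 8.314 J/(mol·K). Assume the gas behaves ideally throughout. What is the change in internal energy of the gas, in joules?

186000 J

V₁ = nRT₁/P₁ = 4.95×8.314×382/346 = 45.4 L.
Isobaric: P stays 346 kPa; V/T = const ⇒ T₂ = 2190 K, V₂ = 260 L.
For an ideal gas ΔU = nCvΔT with Cv = (5/2)R = 20.8 J/(mol·K).
ΔU = 4.95×20.8×(2190−382) = 186000 J.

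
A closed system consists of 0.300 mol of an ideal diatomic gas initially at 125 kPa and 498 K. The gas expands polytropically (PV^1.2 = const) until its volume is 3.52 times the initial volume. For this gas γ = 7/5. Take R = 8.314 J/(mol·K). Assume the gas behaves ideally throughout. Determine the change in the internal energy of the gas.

-691 J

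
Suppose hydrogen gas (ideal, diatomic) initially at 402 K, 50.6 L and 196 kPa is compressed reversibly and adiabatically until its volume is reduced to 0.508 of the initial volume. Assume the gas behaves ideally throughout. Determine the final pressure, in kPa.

Adiabatic: TV^(γ−1) = const ⇒ T₂ = 402×(1.97)^0.400 = 527 K; PV^γ = const ⇒ P₂ = 506 kPa.

506 kPa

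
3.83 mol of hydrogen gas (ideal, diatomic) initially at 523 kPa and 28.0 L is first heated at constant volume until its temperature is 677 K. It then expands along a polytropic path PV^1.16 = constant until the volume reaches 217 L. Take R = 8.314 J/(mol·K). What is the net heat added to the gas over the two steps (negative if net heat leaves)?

39900 J

T₁ = P₁V₁/(nR) = 523×28.0/(3.83×8.314) = 460 K.
Step 1 — Isochoric: V stays 28.0 L; P/T = const ⇒ T₂ = 677 K, P₂ = 770 kPa.
W = 0 (no volume change).
ΔU = nCvΔT = 3.83×20.8×(677−460) = 17300 J.
Q = ΔU = 17300 J.
State after step 1: P = 770 kPa, V = 28.0 L, T = 677 K.
Step 2 — Polytropic n=1.16: T₂ = T₁(V₁/V₂)^(n−1) = 677×(0.129)^0.16 = 488 K; P₂ = P₁(V₁/V₂)^n = 71.6 kPa.
W = (P₁V₁−P₂V₂)/(n−1) = (770×28.0−71.6×217)/0.16 = 37600 J.
ΔU = nCvΔT = 3.83×20.8×(488−677) = -15100 J.
Q = ΔU + W = 22600 J.
Net over both steps: W = 37600 J, Q = 39900 J, ΔU = 2230 J.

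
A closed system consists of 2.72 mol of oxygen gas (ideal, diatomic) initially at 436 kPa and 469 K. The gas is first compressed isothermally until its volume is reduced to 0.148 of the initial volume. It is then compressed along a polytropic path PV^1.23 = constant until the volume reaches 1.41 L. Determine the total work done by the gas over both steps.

-31400 J

V₁ = nRT₁/P₁ = 2.72×8.314×469/436 = 24.3 L.
Step 1 — Isothermal: T stays 469 K; PV = const ⇒ V₂ = 3.60 L, P₂ = 2950 kPa.
ΔU = 0 (ideal gas, T constant).
W = nRT ln(V₂/V₁) = 2.72×8.314×469×ln(0.148) = -20300 J.
Q = ΔU + W = -20300 J.
State after step 1: P = 2950 kPa, V = 3.60 L, T = 469 K.
Step 2 — Polytropic n=1.23: T₂ = T₁(V₁/V₂)^(n−1) = 469×(2.55)^0.23 = 582 K; P₂ = P₁(V₁/V₂)^n = 9330 kPa.
W = (P₁V₁−P₂V₂)/(n−1) = (2950×3.60−9330×1.41)/0.23 = -11100 J.
ΔU = nCvΔT = 2.72×20.8×(582−469) = 6380 J.
Q = ΔU + W = -4720 J.
Net over both steps: W = -31400 J, Q = -25000 J, ΔU = 6380 J.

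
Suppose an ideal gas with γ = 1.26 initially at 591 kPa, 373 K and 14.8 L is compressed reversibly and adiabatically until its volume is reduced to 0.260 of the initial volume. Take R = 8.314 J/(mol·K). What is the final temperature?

Adiabatic: TV^(γ−1) = const ⇒ T₂ = 373×(3.85)^0.260 = 529 K; PV^γ = const ⇒ P₂ = 3230 kPa.

529 K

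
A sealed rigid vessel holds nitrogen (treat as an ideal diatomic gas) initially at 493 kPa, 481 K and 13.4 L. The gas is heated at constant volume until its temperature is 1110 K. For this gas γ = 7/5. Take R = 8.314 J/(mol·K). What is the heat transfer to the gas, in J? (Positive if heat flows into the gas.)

21600 J

n = P₁V₁/(RT₁) = 493×13.4/(8.314×481) = 1.65 mol.
Isochoric: V stays 13.4 L; P/T = const ⇒ T₂ = 1110 K, P₂ = 1140 kPa.
W = 0 (no volume change).
ΔU = nCvΔT = 1.65×20.8×(1110−481) = 21600 J.
Q = ΔU = 21600 J.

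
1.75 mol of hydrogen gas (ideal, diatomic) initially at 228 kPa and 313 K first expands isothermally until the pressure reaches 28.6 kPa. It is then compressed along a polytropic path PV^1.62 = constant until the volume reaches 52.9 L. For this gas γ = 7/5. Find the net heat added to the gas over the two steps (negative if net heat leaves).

13400 J

V₁ = nRT₁/P₁ = 1.75×8.314×313/228 = 20.0 L.
Step 1 — Isothermal: T stays 313 K; PV = const ⇒ V₂ = 159 L, P₂ = 28.6 kPa.
ΔU = 0 (ideal gas, T constant).
W = nRT ln(V₂/V₁) = 1.75×8.314×313×ln(7.97) = 9450 J.
Q = ΔU + W = 9450 J.
State after step 1: P = 28.6 kPa, V = 159 L, T = 313 K.
Step 2 — Polytropic n=1.62: T₂ = T₁(V₁/V₂)^(n−1) = 313×(3.01)^0.62 = 620 K; P₂ = P₁(V₁/V₂)^n = 170 kPa.
W = (P₁V₁−P₂V₂)/(n−1) = (28.6×159−170×52.9)/0.62 = -7200 J.
ΔU = nCvΔT = 1.75×20.8×(620−313) = 11200 J.
Q = ΔU + W = 3960 J.
Net over both steps: W = 2250 J, Q = 13400 J, ΔU = 11200 J.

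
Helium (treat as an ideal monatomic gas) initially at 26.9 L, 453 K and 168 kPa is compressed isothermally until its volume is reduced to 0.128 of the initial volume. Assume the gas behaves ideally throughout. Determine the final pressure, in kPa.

Isothermal: T stays 453 K; PV = const ⇒ V₂ = 3.44 L, P₂ = 1310 kPa.

1310 kPa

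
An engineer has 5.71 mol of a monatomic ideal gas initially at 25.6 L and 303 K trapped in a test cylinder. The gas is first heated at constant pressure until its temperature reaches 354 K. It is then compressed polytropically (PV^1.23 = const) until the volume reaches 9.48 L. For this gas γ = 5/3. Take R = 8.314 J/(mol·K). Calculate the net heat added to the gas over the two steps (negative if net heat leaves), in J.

P₁ = nRT₁/V₁ = 5.71×8.314×303/25.6 = 562 kPa.
Step 1 — Isobaric: P stays 562 kPa; V/T = const ⇒ T₂ = 354 K, V₂ = 29.9 L.
W = PΔV = 562×(29.9−25.6) kPa·L = 2420 J.
ΔU = nCvΔT = 5.71×12.5×(354−303) = 3630 J.
Q = ΔU + W = nCpΔT = 6050 J.
State after step 1: P = 562 kPa, V = 29.9 L, T = 354 K.
Step 2 — Polytropic n=1.23: T₂ = T₁(V₁/V₂)^(n−1) = 354×(3.15)^0.23 = 461 K; P₂ = P₁(V₁/V₂)^n = 2310 kPa.
W = (P₁V₁−P₂V₂)/(n−1) = (562×29.9−2310×9.48)/0.23 = -22100 J.
ΔU = nCvΔT = 5.71×12.5×(461−354) = 7620 J.
Q = ΔU + W = -14500 J.
Net over both steps: W = -19700 J, Q = -8420 J, ΔU = 11300 J.

-8420 J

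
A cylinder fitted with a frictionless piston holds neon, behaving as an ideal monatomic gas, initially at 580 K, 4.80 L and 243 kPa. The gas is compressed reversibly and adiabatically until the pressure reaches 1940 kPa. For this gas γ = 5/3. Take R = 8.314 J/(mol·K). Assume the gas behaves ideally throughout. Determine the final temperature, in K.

1330 K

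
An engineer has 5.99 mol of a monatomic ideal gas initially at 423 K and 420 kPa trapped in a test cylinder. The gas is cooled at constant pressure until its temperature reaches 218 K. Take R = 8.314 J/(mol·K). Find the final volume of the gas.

25.8 L

V₁ = nRT₁/P₁ = 5.99×8.314×423/420 = 50.2 L.
Isobaric: P stays 420 kPa; V/T = const ⇒ T₂ = 218 K, V₂ = 25.8 L.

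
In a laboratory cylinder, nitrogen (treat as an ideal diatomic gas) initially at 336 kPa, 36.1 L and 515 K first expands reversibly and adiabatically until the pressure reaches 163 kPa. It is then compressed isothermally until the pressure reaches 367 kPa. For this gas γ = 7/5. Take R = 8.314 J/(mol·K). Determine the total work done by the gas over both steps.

n = P₁V₁/(RT₁) = 336×36.1/(8.314×515) = 2.83 mol.
Step 1 — Adiabatic: T₂/T₁ = (P₂/P₁)^((γ−1)/γ) ⇒ T₂ = 515×(0.485)^0.286 = 419 K; V₂ = 60.5 L.
ΔU = nCvΔT = 2.83×20.8×(419−515) = -5660 J.
Q = 0 for an adiabatic process, so W = −ΔU = 5660 J.
State after step 1: P = 163 kPa, V = 60.5 L, T = 419 K.
Step 2 — Isothermal: T stays 419 K; PV = const ⇒ V₂ = 26.9 L, P₂ = 367 kPa.
ΔU = 0 (ideal gas, T constant).
W = nRT ln(V₂/V₁) = 2.83×8.314×419×ln(0.444) = -8010 J.
Q = ΔU + W = -8010 J.
Net over both steps: W = -2340 J, Q = -8010 J, ΔU = -5660 J.

-2340 J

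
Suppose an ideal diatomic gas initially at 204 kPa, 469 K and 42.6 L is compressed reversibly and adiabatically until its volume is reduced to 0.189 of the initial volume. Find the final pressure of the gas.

Adiabatic: TV^(γ−1) = const ⇒ T₂ = 469×(5.29)^0.400 = 913 K; PV^γ = const ⇒ P₂ = 2100 kPa.

2100 kPa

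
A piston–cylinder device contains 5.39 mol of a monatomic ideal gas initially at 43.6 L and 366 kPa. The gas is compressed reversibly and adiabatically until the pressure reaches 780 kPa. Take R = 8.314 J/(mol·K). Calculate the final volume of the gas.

27.7 L

T₁ = P₁V₁/(nR) = 366×43.6/(5.39×8.314) = 356 K.
Adiabatic: T₂/T₁ = (P₂/P₁)^((γ−1)/γ) ⇒ T₂ = 356×(2.13)^0.400 = 482 K; V₂ = 27.7 L.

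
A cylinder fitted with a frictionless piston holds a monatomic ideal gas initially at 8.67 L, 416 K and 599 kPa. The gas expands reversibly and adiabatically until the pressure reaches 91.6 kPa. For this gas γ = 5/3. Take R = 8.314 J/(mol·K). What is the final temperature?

Adiabatic: T₂/T₁ = (P₂/P₁)^((γ−1)/γ) ⇒ T₂ = 416×(0.153)^0.400 = 196 K; V₂ = 26.8 L.

196 K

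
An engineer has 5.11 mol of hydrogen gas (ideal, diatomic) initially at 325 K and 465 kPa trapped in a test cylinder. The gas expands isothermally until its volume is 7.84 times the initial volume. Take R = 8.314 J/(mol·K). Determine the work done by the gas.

28400 J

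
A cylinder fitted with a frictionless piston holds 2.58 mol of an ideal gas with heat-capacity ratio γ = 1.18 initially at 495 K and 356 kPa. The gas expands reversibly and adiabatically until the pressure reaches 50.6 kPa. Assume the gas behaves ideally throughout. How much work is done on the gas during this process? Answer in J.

V₁ = nRT₁/P₁ = 2.58×8.314×495/356 = 29.8 L.
Adiabatic: T₂/T₁ = (P₂/P₁)^((γ−1)/γ) ⇒ T₂ = 495×(0.142)^0.153 = 368 K; V₂ = 156 L.
ΔU = nCvΔT = 2.58×46.2×(368−495) = -15200 J.
Q = 0 for an adiabatic process, so W = −ΔU = 15200 J.
Work done on the gas = −W_by = -15200 J.

-15200 J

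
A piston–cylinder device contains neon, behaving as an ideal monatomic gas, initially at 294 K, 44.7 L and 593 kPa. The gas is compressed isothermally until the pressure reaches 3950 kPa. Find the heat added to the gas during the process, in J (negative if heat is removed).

-50300 J

n = P₁V₁/(RT₁) = 593×44.7/(8.314×294) = 10.8 mol.
Isothermal: T stays 294 K; PV = const ⇒ V₂ = 6.71 L, P₂ = 3950 kPa.
ΔU = 0 (ideal gas, T constant).
W = nRT ln(V₂/V₁) = 10.8×8.314×294×ln(0.150) = -50300 J.
Q = ΔU + W = -50300 J.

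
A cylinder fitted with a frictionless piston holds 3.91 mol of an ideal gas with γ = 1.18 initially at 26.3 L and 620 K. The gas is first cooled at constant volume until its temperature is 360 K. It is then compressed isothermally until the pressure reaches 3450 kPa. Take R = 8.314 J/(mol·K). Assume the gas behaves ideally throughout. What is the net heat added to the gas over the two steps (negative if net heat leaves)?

P₁ = nRT₁/V₁ = 3.91×8.314×620/26.3 = 766 kPa.
Step 1 — Isochoric: V stays 26.3 L; P/T = const ⇒ T₂ = 360 K, P₂ = 445 kPa.
W = 0 (no volume change).
ΔU = nCvΔT = 3.91×46.2×(360−620) = -47000 J.
Q = ΔU = -47000 J.
State after step 1: P = 445 kPa, V = 26.3 L, T = 360 K.
Step 2 — Isothermal: T stays 360 K; PV = const ⇒ V₂ = 3.39 L, P₂ = 3450 kPa.
ΔU = 0 (ideal gas, T constant).
W = nRT ln(V₂/V₁) = 3.91×8.314×360×ln(0.129) = -24000 J.
Q = ΔU + W = -24000 J.
Net over both steps: W = -24000 J, Q = -70900 J, ΔU = -47000 J.

-70900 J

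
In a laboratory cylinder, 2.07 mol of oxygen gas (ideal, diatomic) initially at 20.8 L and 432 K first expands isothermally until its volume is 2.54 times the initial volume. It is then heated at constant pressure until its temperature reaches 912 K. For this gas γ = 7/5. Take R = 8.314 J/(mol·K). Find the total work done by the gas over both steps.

15200 J

P₁ = nRT₁/V₁ = 2.07×8.314×432/20.8 = 357 kPa.
Step 1 — Isothermal: T stays 432 K; PV = const ⇒ V₂ = 52.8 L, P₂ = 141 kPa.
ΔU = 0 (ideal gas, T constant).
W = nRT ln(V₂/V₁) = 2.07×8.314×432×ln(2.54) = 6930 J.
Q = ΔU + W = 6930 J.
State after step 1: P = 141 kPa, V = 52.8 L, T = 432 K.
Step 2 — Isobaric: P stays 141 kPa; V/T = const ⇒ T₂ = 912 K, V₂ = 112 L.
W = PΔV = 141×(112−52.8) kPa·L = 8260 J.
ΔU = nCvΔT = 2.07×20.8×(912−432) = 20700 J.
Q = ΔU + W = nCpΔT = 28900 J.
Net over both steps: W = 15200 J, Q = 35800 J, ΔU = 20700 J.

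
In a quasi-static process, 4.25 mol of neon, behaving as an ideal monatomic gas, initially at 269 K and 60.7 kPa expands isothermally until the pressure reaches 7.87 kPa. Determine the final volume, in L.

V₁ = nRT₁/P₁ = 4.25×8.314×269/60.7 = 157 L.
Isothermal: T stays 269 K; PV = const ⇒ V₂ = 1210 L, P₂ = 7.87 kPa.

1210 L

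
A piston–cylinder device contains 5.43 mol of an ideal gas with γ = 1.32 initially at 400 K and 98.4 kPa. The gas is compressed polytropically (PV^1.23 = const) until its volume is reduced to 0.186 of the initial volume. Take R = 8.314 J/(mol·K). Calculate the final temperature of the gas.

589 K

V₁ = nRT₁/P₁ = 5.43×8.314×400/98.4 = 184 L.
Polytropic n=1.23: T₂ = T₁(V₁/V₂)^(n−1) = 400×(5.38)^0.23 = 589 K; P₂ = P₁(V₁/V₂)^n = 779 kPa.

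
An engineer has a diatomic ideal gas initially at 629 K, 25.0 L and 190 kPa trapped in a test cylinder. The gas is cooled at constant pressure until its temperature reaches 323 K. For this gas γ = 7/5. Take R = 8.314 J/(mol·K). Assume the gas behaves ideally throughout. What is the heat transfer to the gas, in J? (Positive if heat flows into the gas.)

n = P₁V₁/(RT₁) = 190×25.0/(8.314×629) = 0.908 mol.
Isobaric: P stays 190 kPa; V/T = const ⇒ T₂ = 323 K, V₂ = 12.8 L.
W = PΔV = 190×(12.8−25.0) kPa·L = -2310 J.
ΔU = nCvΔT = 0.908×20.8×(323−629) = -5780 J.
Q = ΔU + W = nCpΔT = -8090 J.

-8090 J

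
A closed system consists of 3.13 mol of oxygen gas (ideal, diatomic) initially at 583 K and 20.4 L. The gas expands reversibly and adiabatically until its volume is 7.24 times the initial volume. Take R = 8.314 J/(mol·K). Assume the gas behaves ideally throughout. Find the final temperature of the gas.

264 K

P₁ = nRT₁/V₁ = 3.13×8.314×583/20.4 = 744 kPa.
Adiabatic: TV^(γ−1) = const ⇒ T₂ = 583×(0.138)^0.400 = 264 K; PV^γ = const ⇒ P₂ = 46.5 kPa.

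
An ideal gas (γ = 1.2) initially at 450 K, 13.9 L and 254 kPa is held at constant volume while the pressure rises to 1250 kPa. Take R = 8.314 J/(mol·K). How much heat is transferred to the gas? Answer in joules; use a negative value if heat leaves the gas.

n = P₁V₁/(RT₁) = 254×13.9/(8.314×450) = 0.944 mol.
Isochoric: V stays 13.9 L; P/T = const ⇒ T₂ = 2210 K, P₂ = 1250 kPa.
W = 0 (no volume change).
ΔU = nCvΔT = 0.944×41.6×(2210−450) = 69200 J.
Q = ΔU = 69200 J.

69200 J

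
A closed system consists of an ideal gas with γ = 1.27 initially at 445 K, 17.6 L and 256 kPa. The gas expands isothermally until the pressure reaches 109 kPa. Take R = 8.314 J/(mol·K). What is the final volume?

41.3 L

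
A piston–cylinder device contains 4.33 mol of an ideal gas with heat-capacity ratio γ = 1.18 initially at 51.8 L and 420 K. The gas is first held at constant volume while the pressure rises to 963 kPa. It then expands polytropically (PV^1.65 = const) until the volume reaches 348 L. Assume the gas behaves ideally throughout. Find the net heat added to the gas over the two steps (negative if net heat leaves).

50800 J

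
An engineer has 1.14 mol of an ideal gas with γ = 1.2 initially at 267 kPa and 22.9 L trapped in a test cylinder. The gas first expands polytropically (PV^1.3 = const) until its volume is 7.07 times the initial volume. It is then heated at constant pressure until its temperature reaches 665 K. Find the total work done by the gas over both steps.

11900 J

T₁ = P₁V₁/(nR) = 267×22.9/(1.14×8.314) = 645 K.
Step 1 — Polytropic n=1.3: T₂ = T₁(V₁/V₂)^(n−1) = 645×(0.141)^0.30 = 359 K; P₂ = P₁(V₁/V₂)^n = 21.0 kPa.
W = (P₁V₁−P₂V₂)/(n−1) = (267×22.9−21.0×162)/0.30 = 9050 J.
ΔU = nCvΔT = 1.14×41.6×(359−645) = -13600 J.
Q = ΔU + W = -4520 J.
State after step 1: P = 21.0 kPa, V = 162 L, T = 359 K.
Step 2 — Isobaric: P stays 21.0 kPa; V/T = const ⇒ T₂ = 665 K, V₂ = 300 L.
W = PΔV = 21.0×(300−162) kPa·L = 2900 J.
ΔU = nCvΔT = 1.14×41.6×(665−359) = 14500 J.
Q = ΔU + W = nCpΔT = 17400 J.
Net over both steps: W = 11900 J, Q = 12900 J, ΔU = 943 J.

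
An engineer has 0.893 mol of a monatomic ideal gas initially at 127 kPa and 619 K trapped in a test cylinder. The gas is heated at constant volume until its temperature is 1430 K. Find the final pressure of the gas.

293 kPa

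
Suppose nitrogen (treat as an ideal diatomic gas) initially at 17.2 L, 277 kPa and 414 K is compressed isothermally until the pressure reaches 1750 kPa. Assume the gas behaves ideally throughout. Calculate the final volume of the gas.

2.72 L

Isothermal: T stays 414 K; PV = const ⇒ V₂ = 2.72 L, P₂ = 1750 kPa.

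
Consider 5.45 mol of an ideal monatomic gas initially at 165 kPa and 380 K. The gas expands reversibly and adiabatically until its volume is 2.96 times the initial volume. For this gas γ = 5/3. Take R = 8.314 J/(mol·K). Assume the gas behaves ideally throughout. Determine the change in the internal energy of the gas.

-13300 J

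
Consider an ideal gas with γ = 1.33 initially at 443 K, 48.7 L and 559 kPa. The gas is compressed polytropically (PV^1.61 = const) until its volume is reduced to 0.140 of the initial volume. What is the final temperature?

1470 K

Polytropic n=1.61: T₂ = T₁(V₁/V₂)^(n−1) = 443×(7.14)^0.61 = 1470 K; P₂ = P₁(V₁/V₂)^n = 13200 kPa.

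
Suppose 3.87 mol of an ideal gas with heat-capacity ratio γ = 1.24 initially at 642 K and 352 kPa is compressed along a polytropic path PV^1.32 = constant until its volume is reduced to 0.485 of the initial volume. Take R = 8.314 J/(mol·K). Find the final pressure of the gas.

V₁ = nRT₁/P₁ = 3.87×8.314×642/352 = 58.7 L.
Polytropic n=1.32: T₂ = T₁(V₁/V₂)^(n−1) = 642×(2.06)^0.32 = 809 K; P₂ = P₁(V₁/V₂)^n = 915 kPa.

915 kPa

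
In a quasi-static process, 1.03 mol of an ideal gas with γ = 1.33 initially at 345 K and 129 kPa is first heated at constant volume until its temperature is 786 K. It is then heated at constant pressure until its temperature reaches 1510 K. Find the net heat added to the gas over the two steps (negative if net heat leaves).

V₁ = nRT₁/P₁ = 1.03×8.314×345/129 = 22.9 L.
Step 1 — Isochoric: V stays 22.9 L; P/T = const ⇒ T₂ = 786 K, P₂ = 294 kPa.
W = 0 (no volume change).
ΔU = nCvΔT = 1.03×25.2×(786−345) = 11400 J.
Q = ΔU = 11400 J.
State after step 1: P = 294 kPa, V = 22.9 L, T = 786 K.
Step 2 — Isobaric: P stays 294 kPa; V/T = const ⇒ T₂ = 1510 K, V₂ = 44.0 L.
W = PΔV = 294×(44.0−22.9) kPa·L = 6200 J.
ΔU = nCvΔT = 1.03×25.2×(1510−786) = 18800 J.
Q = ΔU + W = nCpΔT = 25000 J.
Net over both steps: W = 6200 J, Q = 36400 J, ΔU = 30200 J.

36400 J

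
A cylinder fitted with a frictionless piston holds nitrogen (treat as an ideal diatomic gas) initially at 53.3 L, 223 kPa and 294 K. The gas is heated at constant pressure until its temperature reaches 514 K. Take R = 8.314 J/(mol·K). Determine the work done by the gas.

n = P₁V₁/(RT₁) = 223×53.3/(8.314×294) = 4.86 mol.
Isobaric: P stays 223 kPa; V/T = const ⇒ T₂ = 514 K, V₂ = 93.2 L.
W = PΔV = 223×(93.2−53.3) kPa·L = 8890 J.

8890 J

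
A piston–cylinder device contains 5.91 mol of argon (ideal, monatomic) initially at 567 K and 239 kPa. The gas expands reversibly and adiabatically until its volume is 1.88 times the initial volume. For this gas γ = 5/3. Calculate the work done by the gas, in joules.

14400 J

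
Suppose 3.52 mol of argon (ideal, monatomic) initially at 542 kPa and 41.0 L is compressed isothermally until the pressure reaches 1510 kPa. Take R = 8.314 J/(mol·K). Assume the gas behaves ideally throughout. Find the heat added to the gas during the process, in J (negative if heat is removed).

T₁ = P₁V₁/(nR) = 542×41.0/(3.52×8.314) = 759 K.
Isothermal: T stays 759 K; PV = const ⇒ V₂ = 14.7 L, P₂ = 1510 kPa.
ΔU = 0 (ideal gas, T constant).
W = nRT ln(V₂/V₁) = 3.52×8.314×759×ln(0.359) = -22800 J.
Q = ΔU + W = -22800 J.

-22800 J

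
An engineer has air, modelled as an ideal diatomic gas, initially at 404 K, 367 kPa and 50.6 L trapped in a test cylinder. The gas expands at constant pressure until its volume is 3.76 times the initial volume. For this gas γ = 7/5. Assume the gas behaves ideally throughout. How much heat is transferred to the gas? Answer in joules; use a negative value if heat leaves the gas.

n = P₁V₁/(RT₁) = 367×50.6/(8.314×404) = 5.53 mol.
Isobaric: P stays 367 kPa; V/T = const ⇒ T₂ = 1520 K, V₂ = 190 L.
W = PΔV = 367×(190−50.6) kPa·L = 51300 J.
ΔU = nCvΔT = 5.53×20.8×(1520−404) = 128000 J.
Q = ΔU + W = nCpΔT = 179000 J.

179000 J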